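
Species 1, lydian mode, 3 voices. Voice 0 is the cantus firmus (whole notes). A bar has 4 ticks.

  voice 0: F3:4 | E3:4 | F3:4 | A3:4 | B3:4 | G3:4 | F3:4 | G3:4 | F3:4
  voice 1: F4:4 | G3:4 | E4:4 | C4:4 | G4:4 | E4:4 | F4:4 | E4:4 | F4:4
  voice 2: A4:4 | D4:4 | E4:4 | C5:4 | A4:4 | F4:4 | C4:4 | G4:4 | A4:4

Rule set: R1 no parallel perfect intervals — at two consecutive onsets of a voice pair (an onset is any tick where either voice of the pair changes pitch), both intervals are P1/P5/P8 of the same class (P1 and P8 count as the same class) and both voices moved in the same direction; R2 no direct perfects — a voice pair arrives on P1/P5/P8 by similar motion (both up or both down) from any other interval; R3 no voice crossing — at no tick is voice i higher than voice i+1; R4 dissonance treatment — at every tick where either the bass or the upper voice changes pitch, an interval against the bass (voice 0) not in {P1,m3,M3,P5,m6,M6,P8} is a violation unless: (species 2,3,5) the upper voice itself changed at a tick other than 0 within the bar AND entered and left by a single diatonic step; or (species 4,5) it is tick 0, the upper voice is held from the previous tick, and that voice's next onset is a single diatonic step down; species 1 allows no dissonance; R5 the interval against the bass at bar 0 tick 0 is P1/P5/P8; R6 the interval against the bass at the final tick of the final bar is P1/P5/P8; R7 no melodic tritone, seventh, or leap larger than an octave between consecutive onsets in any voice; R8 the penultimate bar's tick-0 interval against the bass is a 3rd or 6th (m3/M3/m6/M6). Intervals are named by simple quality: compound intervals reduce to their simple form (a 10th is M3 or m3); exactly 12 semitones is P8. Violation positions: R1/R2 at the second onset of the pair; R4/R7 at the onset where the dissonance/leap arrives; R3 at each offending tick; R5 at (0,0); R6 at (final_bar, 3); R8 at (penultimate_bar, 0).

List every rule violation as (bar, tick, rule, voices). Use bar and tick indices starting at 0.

bar 0: v0=F3 v1=F4 v2=A4 downbeat M3
bar 1: v0=E3 v1=G3 v2=D4 downbeat m7
bar 2: v0=F3 v1=E4 v2=E4 downbeat M7
bar 3: v0=A3 v1=C4 v2=C5 downbeat m3
bar 4: v0=B3 v1=G4 v2=A4 downbeat m7
bar 5: v0=G3 v1=E4 v2=F4 downbeat m7
bar 6: v0=F3 v1=F4 v2=C4 downbeat P5
bar 7: v0=G3 v1=E4 v2=G4 downbeat P8
bar 8: v0=F3 v1=F4 v2=A4 downbeat M3
  -> R5 @ bar 0 tick 0 v(0, 2): opens on M3
  -> R2 @ bar 1 tick 0 v(1, 2): F4/A4 M3 -> G3/D4 P5 similar
  -> R4 @ bar 1 tick 0 v(0, 2): E3/D4 m7 untreated
  -> R7 @ bar 1 tick 0 v(1,): F4->G3 leap 10st
  -> R2 @ bar 2 tick 0 v(1, 2): G3/D4 P5 -> E4/E4 P1 similar
  -> R4 @ bar 2 tick 0 v(0, 1): F3/E4 M7 untreated
  -> R4 @ bar 2 tick 0 v(0, 2): F3/E4 M7 untreated
  -> R4 @ bar 4 tick 0 v(0, 2): B3/A4 m7 untreated
  -> R4 @ bar 5 tick 0 v(0, 2): G3/F4 m7 untreated
  -> R2 @ bar 6 tick 0 v(0, 2): G3/F4 m7 -> F3/C4 P5 similar
  -> R3 @ bar 6 tick 0 v(1, 2): F4 above C4
  -> R3 @ bar 6 tick 1 v(1, 2): F4 above C4
  -> R3 @ bar 6 tick 2 v(1, 2): F4 above C4
  -> R3 @ bar 6 tick 3 v(1, 2): F4 above C4
  -> R2 @ bar 7 tick 0 v(0, 2): F3/C4 P5 -> G3/G4 P8 similar
  -> R8 @ bar 7 tick 0 v(0, 2): penult P8 not 3rd/6th
  -> R6 @ bar 8 tick 3 v(0, 2): closes on M3

(0, 0, R5, (0, 2))
(1, 0, R2, (1, 2))
(1, 0, R4, (0, 2))
(1, 0, R7, (1,))
(2, 0, R2, (1, 2))
(2, 0, R4, (0, 1))
(2, 0, R4, (0, 2))
(4, 0, R4, (0, 2))
(5, 0, R4, (0, 2))
(6, 0, R2, (0, 2))
(6, 0, R3, (1, 2))
(6, 1, R3, (1, 2))
(6, 2, R3, (1, 2))
(6, 3, R3, (1, 2))
(7, 0, R2, (0, 2))
(7, 0, R8, (0, 2))
(8, 3, R6, (0, 2))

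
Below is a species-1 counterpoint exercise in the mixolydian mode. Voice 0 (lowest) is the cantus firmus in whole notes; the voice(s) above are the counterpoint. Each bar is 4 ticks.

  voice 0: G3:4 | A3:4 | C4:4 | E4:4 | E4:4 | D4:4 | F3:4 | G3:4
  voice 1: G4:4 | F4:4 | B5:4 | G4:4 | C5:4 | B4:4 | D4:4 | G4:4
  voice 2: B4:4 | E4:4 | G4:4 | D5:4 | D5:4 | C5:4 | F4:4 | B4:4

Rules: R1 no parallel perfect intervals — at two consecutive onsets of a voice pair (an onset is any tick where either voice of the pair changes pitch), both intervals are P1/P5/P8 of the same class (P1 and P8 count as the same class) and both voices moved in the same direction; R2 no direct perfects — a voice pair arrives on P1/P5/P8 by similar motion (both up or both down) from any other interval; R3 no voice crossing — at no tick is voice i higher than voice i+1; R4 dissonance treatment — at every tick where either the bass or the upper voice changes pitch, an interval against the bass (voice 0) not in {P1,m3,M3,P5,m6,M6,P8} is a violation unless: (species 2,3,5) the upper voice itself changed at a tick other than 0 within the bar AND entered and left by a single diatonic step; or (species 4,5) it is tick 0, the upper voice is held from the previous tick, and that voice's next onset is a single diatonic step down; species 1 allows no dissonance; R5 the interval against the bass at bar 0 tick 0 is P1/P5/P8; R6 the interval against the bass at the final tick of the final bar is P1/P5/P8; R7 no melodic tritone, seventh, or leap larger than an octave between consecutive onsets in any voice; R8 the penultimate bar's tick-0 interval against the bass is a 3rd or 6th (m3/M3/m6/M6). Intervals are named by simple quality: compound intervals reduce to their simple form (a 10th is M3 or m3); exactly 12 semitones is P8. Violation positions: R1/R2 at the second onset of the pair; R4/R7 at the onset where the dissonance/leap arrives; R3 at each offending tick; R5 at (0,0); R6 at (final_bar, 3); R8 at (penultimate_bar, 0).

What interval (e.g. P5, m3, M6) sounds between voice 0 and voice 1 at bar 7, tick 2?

P8

voice 0=G3 voice 1=G4 -> P8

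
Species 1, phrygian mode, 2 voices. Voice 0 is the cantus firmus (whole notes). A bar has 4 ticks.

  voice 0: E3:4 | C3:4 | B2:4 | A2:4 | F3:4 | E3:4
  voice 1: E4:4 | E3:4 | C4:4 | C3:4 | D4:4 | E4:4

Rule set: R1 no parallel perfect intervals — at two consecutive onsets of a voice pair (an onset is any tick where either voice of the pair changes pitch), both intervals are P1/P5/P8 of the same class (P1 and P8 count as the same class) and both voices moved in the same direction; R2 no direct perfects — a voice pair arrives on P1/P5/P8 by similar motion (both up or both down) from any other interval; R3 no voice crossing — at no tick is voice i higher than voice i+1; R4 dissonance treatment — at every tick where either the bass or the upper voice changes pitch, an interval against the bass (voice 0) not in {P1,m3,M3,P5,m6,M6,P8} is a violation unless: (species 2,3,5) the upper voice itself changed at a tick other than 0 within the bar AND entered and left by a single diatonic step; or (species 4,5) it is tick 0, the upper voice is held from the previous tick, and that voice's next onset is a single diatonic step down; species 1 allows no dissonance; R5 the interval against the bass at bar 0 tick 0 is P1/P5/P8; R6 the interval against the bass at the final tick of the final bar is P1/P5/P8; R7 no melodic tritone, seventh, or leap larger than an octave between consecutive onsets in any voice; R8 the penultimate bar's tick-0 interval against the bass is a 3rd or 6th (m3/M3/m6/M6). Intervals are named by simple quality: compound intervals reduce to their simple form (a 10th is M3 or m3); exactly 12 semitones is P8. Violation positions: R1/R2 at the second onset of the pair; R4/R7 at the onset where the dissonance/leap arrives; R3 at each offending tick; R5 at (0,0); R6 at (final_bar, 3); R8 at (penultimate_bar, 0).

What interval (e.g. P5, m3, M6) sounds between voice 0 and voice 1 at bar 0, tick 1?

voice 0=E3 voice 1=E4 -> P8

P8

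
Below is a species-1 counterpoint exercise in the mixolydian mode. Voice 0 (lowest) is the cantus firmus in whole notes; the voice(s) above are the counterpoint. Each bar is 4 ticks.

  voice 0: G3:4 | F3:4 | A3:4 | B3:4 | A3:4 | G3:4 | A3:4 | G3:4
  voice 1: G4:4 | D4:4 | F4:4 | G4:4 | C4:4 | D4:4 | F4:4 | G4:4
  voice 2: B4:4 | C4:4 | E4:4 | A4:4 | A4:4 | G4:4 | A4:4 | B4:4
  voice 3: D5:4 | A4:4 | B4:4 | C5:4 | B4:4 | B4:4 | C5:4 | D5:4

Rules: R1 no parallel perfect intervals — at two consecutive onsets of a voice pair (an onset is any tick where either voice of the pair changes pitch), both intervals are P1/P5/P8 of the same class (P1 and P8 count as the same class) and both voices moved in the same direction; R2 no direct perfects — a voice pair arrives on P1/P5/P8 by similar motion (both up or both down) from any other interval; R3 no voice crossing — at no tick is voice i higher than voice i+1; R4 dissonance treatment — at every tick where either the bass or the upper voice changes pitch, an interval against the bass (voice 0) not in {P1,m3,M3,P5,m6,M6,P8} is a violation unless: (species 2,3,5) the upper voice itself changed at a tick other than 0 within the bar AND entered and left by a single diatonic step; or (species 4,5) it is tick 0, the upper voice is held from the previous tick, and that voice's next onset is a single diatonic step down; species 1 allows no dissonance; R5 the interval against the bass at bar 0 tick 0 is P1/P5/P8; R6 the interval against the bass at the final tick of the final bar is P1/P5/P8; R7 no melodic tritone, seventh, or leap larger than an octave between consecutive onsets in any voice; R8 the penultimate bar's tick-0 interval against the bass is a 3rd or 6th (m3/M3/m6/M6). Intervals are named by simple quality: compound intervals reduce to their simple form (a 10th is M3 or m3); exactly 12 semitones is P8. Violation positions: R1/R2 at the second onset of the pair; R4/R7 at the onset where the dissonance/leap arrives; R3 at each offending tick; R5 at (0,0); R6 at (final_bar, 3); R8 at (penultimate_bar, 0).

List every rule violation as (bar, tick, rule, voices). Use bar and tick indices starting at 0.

(0, 0, R5, (0, 2))
(1, 0, R1, (1, 3))
(1, 0, R2, (0, 2))
(1, 0, R3, (1, 2))
(1, 0, R7, (2,))
(1, 1, R3, (1, 2))
(1, 2, R3, (1, 2))
(1, 3, R3, (1, 2))
(2, 0, R1, (0, 2))
(2, 0, R2, (2, 3))
(2, 0, R3, (1, 2))
(2, 0, R4, (0, 3))
(2, 1, R3, (1, 2))
(2, 2, R3, (1, 2))
(2, 3, R3, (1, 2))
(3, 0, R4, (0, 2))
(3, 0, R4, (0, 3))
(4, 0, R4, (0, 3))
(5, 0, R1, (0, 2))
(6, 0, R1, (0, 2))
(6, 0, R2, (1, 3))
(6, 0, R8, (0, 2))
(7, 0, R1, (1, 3))
(7, 3, R6, (0, 2))

bar 0: v0=G3 v1=G4 v2=B4 v3=D5 downbeat P5
bar 1: v0=F3 v1=D4 v2=C4 v3=A4 downbeat M3
bar 2: v0=A3 v1=F4 v2=E4 v3=B4 downbeat M2
bar 3: v0=B3 v1=G4 v2=A4 v3=C5 downbeat m2
bar 4: v0=A3 v1=C4 v2=A4 v3=B4 downbeat M2
bar 5: v0=G3 v1=D4 v2=G4 v3=B4 downbeat M3
bar 6: v0=A3 v1=F4 v2=A4 v3=C5 downbeat m3
bar 7: v0=G3 v1=G4 v2=B4 v3=D5 downbeat P5
  -> R5 @ bar 0 tick 0 v(0, 2): opens on M3
  -> R1 @ bar 1 tick 0 v(1, 3): G4/D5 P5 -> D4/A4 P5 similar
  -> R2 @ bar 1 tick 0 v(0, 2): G3/B4 M3 -> F3/C4 P5 similar
  -> R3 @ bar 1 tick 0 v(1, 2): D4 above C4
  -> R7 @ bar 1 tick 0 v(2,): B4->C4 leap 11st
  -> R3 @ bar 1 tick 1 v(1, 2): D4 above C4
  -> R3 @ bar 1 tick 2 v(1, 2): D4 above C4
  -> R3 @ bar 1 tick 3 v(1, 2): D4 above C4
  -> R1 @ bar 2 tick 0 v(0, 2): F3/C4 P5 -> A3/E4 P5 similar
  -> R2 @ bar 2 tick 0 v(2, 3): C4/A4 M6 -> E4/B4 P5 similar
  -> R3 @ bar 2 tick 0 v(1, 2): F4 above E4
  -> R4 @ bar 2 tick 0 v(0, 3): A3/B4 M2 untreated
  -> R3 @ bar 2 tick 1 v(1, 2): F4 above E4
  -> R3 @ bar 2 tick 2 v(1, 2): F4 above E4
  -> R3 @ bar 2 tick 3 v(1, 2): F4 above E4
  -> R4 @ bar 3 tick 0 v(0, 2): B3/A4 m7 untreated
  -> R4 @ bar 3 tick 0 v(0, 3): B3/C5 m2 untreated
  -> R4 @ bar 4 tick 0 v(0, 3): A3/B4 M2 untreated
  -> R1 @ bar 5 tick 0 v(0, 2): A3/A4 P8 -> G3/G4 P8 similar
  -> R1 @ bar 6 tick 0 v(0, 2): G3/G4 P8 -> A3/A4 P8 similar
  -> R2 @ bar 6 tick 0 v(1, 3): D4/B4 M6 -> F4/C5 P5 similar
  -> R8 @ bar 6 tick 0 v(0, 2): penult P8 not 3rd/6th
  -> R1 @ bar 7 tick 0 v(1, 3): F4/C5 P5 -> G4/D5 P5 similar
  -> R6 @ bar 7 tick 3 v(0, 2): closes on M3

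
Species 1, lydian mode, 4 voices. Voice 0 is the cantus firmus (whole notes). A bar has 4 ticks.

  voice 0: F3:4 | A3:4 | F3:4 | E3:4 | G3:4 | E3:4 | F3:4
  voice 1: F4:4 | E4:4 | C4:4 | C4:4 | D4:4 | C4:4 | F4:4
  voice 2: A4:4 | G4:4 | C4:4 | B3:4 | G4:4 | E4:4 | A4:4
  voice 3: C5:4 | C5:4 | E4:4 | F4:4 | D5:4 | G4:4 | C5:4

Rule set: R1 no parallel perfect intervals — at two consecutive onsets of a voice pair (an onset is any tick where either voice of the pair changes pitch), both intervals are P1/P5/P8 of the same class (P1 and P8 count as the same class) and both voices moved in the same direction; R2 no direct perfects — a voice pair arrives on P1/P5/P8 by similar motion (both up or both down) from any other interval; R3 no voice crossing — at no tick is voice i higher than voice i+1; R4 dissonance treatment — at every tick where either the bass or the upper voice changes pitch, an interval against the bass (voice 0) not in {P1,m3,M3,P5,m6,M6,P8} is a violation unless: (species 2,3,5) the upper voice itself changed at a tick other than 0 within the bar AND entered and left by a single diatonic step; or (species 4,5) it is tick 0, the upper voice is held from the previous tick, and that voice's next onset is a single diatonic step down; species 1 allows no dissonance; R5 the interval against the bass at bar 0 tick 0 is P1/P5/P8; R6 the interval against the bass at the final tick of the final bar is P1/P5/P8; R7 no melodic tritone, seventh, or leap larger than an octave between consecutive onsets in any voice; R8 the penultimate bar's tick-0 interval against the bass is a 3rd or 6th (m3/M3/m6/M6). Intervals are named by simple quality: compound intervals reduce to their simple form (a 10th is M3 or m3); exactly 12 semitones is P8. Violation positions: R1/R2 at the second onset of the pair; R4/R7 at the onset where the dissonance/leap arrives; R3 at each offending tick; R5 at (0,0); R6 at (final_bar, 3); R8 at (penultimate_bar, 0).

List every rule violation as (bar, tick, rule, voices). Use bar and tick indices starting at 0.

bar 0: v0=F3 v1=F4 v2=A4 v3=C5 downbeat P5
bar 1: v0=A3 v1=E4 v2=G4 v3=C5 downbeat m3
bar 2: v0=F3 v1=C4 v2=C4 v3=E4 downbeat M7
bar 3: v0=E3 v1=C4 v2=B3 v3=F4 downbeat m2
bar 4: v0=G3 v1=D4 v2=G4 v3=D5 downbeat P5
bar 5: v0=E3 v1=C4 v2=E4 v3=G4 downbeat m3
bar 6: v0=F3 v1=F4 v2=A4 v3=C5 downbeat P5
  -> R5 @ bar 0 tick 0 v(0, 2): opens on M3
  -> R4 @ bar 1 tick 0 v(0, 2): A3/G4 m7 untreated
  -> R1 @ bar 2 tick 0 v(0, 1): A3/E4 P5 -> F3/C4 P5 similar
  -> R2 @ bar 2 tick 0 v(0, 2): A3/G4 m7 -> F3/C4 P5 similar
  -> R2 @ bar 2 tick 0 v(1, 2): E4/G4 m3 -> C4/C4 P1 similar
  -> R4 @ bar 2 tick 0 v(0, 3): F3/E4 M7 untreated
  -> R1 @ bar 3 tick 0 v(0, 2): F3/C4 P5 -> E3/B3 P5 similar
  -> R3 @ bar 3 tick 0 v(1, 2): C4 above B3
  -> R4 @ bar 3 tick 0 v(0, 3): E3/F4 m2 untreated
  -> R3 @ bar 3 tick 1 v(1, 2): C4 above B3
  -> R3 @ bar 3 tick 2 v(1, 2): C4 above B3
  -> R3 @ bar 3 tick 3 v(1, 2): C4 above B3
  -> R2 @ bar 4 tick 0 v(0, 1): E3/C4 m6 -> G3/D4 P5 similar
  -> R2 @ bar 4 tick 0 v(0, 2): E3/B3 P5 -> G3/G4 P8 similar
  -> R2 @ bar 4 tick 0 v(0, 3): E3/F4 m2 -> G3/D5 P5 similar
  -> R2 @ bar 4 tick 0 v(1, 3): C4/F4 P4 -> D4/D5 P8 similar
  -> R2 @ bar 4 tick 0 v(2, 3): B3/F4 TT -> G4/D5 P5 similar
  -> R1 @ bar 5 tick 0 v(0, 2): G3/G4 P8 -> E3/E4 P8 similar
  -> R2 @ bar 5 tick 0 v(1, 3): D4/D5 P8 -> C4/G4 P5 similar
  -> R8 @ bar 5 tick 0 v(0, 2): penult P8 not 3rd/6th
  -> R1 @ bar 6 tick 0 v(1, 3): C4/G4 P5 -> F4/C5 P5 similar
  -> R2 @ bar 6 tick 0 v(0, 1): E3/C4 m6 -> F3/F4 P8 similar
  -> R2 @ bar 6 tick 0 v(0, 3): E3/G4 m3 -> F3/C5 P5 similar
  -> R6 @ bar 6 tick 3 v(0, 2): closes on M3

(0, 0, R5, (0, 2))
(1, 0, R4, (0, 2))
(2, 0, R1, (0, 1))
(2, 0, R2, (0, 2))
(2, 0, R2, (1, 2))
(2, 0, R4, (0, 3))
(3, 0, R1, (0, 2))
(3, 0, R3, (1, 2))
(3, 0, R4, (0, 3))
(3, 1, R3, (1, 2))
(3, 2, R3, (1, 2))
(3, 3, R3, (1, 2))
(4, 0, R2, (0, 1))
(4, 0, R2, (0, 2))
(4, 0, R2, (0, 3))
(4, 0, R2, (1, 3))
(4, 0, R2, (2, 3))
(5, 0, R1, (0, 2))
(5, 0, R2, (1, 3))
(5, 0, R8, (0, 2))
(6, 0, R1, (1, 3))
(6, 0, R2, (0, 1))
(6, 0, R2, (0, 3))
(6, 3, R6, (0, 2))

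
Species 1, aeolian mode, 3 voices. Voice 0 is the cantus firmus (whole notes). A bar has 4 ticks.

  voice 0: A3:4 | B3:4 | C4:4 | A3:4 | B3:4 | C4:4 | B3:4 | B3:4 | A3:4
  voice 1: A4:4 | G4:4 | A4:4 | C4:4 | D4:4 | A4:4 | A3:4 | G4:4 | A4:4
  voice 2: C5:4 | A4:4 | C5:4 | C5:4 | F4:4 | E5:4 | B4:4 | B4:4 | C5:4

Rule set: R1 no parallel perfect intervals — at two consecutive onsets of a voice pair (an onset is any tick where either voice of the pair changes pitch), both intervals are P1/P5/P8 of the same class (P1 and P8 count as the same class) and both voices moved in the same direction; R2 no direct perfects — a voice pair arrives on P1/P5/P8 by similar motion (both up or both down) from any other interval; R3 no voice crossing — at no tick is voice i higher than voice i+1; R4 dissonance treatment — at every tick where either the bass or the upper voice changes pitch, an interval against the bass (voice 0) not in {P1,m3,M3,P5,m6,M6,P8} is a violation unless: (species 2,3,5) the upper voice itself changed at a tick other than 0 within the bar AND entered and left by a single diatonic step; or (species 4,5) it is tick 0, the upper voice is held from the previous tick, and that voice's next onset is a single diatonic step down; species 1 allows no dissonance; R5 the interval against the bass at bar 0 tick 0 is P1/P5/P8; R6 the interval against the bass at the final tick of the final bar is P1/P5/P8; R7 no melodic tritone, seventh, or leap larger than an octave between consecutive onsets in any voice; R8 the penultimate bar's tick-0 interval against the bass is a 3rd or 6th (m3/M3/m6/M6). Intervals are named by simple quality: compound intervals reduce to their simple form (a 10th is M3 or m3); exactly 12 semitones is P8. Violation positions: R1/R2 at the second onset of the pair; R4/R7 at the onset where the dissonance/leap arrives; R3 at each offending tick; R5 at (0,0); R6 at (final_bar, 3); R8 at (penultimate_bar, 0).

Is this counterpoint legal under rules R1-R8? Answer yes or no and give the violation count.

No (15 violations)

bar 0: v0=A3 v1=A4 v2=C5 (m3)
bar 1: v0=B3 v1=G4 v2=A4 (m7)
bar 2: v0=C4 v1=A4 v2=C5 (P8)
bar 3: v0=A3 v1=C4 v2=C5 (m3)
bar 4: v0=B3 v1=D4 v2=F4 (TT)
bar 5: v0=C4 v1=A4 v2=E5 (M3)
bar 6: v0=B3 v1=A3 v2=B4 (P8)
bar 7: v0=B3 v1=G4 v2=B4 (P8)
bar 8: v0=A3 v1=A4 v2=C5 (m3)
  R5 @ bar0.0: opens on m3
  R4 @ bar1.0: B3/A4 m7 untreated
  R2 @ bar2.0: B3/A4 m7 -> C4/C5 P8 similar
  R4 @ bar4.0: B3/F4 TT untreated
  R2 @ bar5.0: D4/F4 m3 -> A4/E5 P5 similar
  R7 @ bar5.0: F4->E5 leap 11st
  R2 @ bar6.0: C4/E5 M3 -> B3/B4 P8 similar
  R3 @ bar6.0: B3 above A3
  R4 @ bar6.0: B3/A3 M2 untreated
  R3 @ bar6.1: B3 above A3
  R3 @ bar6.2: B3 above A3
  R3 @ bar6.3: B3 above A3
  R7 @ bar7.0: A3->G4 leap 10st
  R8 @ bar7.0: penult P8 not 3rd/6th
  R6 @ bar8.3: closes on m3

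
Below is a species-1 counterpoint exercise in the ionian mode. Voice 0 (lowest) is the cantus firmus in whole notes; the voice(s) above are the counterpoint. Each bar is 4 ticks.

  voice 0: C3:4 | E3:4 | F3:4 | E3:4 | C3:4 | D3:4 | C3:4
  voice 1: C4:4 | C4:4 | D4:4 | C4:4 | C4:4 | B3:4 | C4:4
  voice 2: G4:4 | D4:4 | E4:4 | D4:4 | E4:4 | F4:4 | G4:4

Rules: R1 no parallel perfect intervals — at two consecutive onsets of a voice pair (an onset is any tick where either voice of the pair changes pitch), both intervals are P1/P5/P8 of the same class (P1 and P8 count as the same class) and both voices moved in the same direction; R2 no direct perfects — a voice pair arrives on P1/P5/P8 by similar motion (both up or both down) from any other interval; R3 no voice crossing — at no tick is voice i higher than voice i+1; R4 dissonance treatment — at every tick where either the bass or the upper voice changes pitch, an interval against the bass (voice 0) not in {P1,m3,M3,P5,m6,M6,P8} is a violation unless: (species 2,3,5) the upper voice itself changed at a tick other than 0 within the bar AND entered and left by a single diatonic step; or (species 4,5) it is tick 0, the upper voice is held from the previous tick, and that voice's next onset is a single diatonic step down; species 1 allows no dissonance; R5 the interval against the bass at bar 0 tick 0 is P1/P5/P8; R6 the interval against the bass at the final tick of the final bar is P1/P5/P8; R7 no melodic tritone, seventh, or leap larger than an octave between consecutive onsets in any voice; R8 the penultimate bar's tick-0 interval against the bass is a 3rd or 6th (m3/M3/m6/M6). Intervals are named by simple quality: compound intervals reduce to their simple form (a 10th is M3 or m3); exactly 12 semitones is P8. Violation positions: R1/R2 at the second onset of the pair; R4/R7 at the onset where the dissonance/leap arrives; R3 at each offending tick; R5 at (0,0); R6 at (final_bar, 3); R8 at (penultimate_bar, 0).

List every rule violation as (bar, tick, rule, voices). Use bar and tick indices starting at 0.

bar 0: v0=C3 v1=C4 v2=G4 downbeat P5
bar 1: v0=E3 v1=C4 v2=D4 downbeat m7
bar 2: v0=F3 v1=D4 v2=E4 downbeat M7
bar 3: v0=E3 v1=C4 v2=D4 downbeat m7
bar 4: v0=C3 v1=C4 v2=E4 downbeat M3
bar 5: v0=D3 v1=B3 v2=F4 downbeat m3
bar 6: v0=C3 v1=C4 v2=G4 downbeat P5
  -> R4 @ bar 1 tick 0 v(0, 2): E3/D4 m7 untreated
  -> R4 @ bar 2 tick 0 v(0, 2): F3/E4 M7 untreated
  -> R4 @ bar 3 tick 0 v(0, 2): E3/D4 m7 untreated
  -> R2 @ bar 6 tick 0 v(1, 2): B3/F4 TT -> C4/G4 P5 similar

(1, 0, R4, (0, 2))
(2, 0, R4, (0, 2))
(3, 0, R4, (0, 2))
(6, 0, R2, (1, 2))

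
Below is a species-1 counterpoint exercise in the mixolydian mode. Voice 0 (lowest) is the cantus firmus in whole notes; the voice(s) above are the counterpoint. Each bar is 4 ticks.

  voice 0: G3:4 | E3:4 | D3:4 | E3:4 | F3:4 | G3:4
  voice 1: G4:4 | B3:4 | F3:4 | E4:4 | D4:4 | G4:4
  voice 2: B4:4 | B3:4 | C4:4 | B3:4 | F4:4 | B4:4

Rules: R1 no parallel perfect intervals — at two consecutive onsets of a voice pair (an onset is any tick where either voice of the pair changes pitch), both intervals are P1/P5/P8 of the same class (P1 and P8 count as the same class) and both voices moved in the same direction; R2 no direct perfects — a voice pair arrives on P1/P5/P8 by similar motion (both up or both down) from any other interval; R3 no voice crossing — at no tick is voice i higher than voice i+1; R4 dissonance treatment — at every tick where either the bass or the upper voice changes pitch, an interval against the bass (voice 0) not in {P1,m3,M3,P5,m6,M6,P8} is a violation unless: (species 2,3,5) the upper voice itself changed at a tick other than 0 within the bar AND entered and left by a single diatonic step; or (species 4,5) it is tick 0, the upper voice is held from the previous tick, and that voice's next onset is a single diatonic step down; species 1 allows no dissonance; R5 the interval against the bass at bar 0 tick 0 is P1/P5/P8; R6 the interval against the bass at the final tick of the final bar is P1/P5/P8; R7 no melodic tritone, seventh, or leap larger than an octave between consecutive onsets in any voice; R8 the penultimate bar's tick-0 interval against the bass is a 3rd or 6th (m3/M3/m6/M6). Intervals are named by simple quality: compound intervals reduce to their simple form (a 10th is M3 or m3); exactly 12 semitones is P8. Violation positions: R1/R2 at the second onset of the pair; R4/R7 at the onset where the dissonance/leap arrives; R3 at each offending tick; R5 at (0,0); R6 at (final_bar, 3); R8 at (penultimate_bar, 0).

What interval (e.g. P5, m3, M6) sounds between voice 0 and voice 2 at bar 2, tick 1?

voice 0=D3 voice 2=C4 -> m7

m7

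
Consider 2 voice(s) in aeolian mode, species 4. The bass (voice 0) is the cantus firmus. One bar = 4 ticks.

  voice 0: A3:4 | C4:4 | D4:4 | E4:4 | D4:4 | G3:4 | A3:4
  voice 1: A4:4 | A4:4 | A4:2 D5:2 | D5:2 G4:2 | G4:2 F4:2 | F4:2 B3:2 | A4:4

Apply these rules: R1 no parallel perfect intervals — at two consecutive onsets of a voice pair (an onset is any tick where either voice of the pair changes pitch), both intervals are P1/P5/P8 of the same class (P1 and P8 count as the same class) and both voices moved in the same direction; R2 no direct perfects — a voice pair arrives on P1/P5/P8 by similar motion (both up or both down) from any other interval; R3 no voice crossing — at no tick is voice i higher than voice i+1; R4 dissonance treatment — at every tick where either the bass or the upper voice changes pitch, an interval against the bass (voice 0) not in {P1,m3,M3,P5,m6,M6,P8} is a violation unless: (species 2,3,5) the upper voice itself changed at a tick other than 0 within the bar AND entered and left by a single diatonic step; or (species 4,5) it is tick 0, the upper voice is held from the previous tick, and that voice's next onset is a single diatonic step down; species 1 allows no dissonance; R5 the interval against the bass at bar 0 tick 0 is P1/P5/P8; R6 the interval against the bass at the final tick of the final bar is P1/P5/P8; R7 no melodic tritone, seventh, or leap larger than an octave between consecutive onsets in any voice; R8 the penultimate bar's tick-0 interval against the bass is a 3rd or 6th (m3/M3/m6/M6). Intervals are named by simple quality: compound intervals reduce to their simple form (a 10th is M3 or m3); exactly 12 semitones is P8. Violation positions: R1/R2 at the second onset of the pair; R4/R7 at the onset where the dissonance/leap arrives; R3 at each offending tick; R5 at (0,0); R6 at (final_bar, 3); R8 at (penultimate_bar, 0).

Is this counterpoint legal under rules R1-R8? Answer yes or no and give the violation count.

bar 0: v0=A3 v1=A4 (P8)
bar 1: v0=C4 v1=A4 (M6)
bar 2: v0=D4 v1=A4 (P5)
bar 3: v0=E4 v1=D5 (m7)
bar 4: v0=D4 v1=G4 (P4)
bar 5: v0=G3 v1=F4 (m7)
bar 6: v0=A3 v1=A4 (P8)
  R4 @ bar3.0: E4/D5 m7 untreated
  R4 @ bar5.0: G3/F4 m7 untreated
  R8 @ bar5.0: penult m7 not 3rd/6th
  R7 @ bar5.2: F4->B3 leap 6st
  R2 @ bar6.0: G3/B3 M3 -> A3/A4 P8 similar
  R7 @ bar6.0: B3->A4 leap 10st

No (6 violations)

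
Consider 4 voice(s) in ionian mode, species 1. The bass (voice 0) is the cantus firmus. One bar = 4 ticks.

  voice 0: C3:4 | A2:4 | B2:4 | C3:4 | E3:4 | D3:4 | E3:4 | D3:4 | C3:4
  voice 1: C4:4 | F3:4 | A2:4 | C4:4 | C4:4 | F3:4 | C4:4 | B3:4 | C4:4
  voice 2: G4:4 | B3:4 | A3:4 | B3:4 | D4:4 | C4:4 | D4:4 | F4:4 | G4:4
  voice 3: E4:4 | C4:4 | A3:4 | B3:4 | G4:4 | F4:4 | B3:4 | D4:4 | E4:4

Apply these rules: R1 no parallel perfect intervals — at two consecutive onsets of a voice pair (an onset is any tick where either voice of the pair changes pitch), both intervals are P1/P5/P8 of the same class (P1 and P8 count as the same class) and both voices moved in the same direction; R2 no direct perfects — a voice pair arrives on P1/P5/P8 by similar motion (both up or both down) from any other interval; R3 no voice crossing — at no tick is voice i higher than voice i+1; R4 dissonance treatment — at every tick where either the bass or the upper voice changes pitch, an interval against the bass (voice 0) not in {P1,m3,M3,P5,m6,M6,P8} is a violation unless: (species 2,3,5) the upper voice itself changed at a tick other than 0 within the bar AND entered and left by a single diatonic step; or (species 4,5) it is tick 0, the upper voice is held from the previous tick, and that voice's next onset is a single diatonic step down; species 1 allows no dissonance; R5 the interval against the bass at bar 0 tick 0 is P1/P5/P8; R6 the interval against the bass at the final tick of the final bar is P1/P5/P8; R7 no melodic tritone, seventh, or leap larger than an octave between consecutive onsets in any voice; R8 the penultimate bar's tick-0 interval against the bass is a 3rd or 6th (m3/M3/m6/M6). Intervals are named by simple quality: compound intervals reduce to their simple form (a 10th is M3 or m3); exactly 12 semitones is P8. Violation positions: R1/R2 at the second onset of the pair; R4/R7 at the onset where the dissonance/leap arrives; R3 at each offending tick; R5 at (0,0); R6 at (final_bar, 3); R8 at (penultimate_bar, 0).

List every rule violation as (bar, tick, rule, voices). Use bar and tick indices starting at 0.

bar 0: v0=C3 v1=C4 v2=G4 v3=E4 downbeat M3
bar 1: v0=A2 v1=F3 v2=B3 v3=C4 downbeat m3
bar 2: v0=B2 v1=A2 v2=A3 v3=A3 downbeat m7
bar 3: v0=C3 v1=C4 v2=B3 v3=B3 downbeat M7
bar 4: v0=E3 v1=C4 v2=D4 v3=G4 downbeat m3
bar 5: v0=D3 v1=F3 v2=C4 v3=F4 downbeat m3
bar 6: v0=E3 v1=C4 v2=D4 v3=B3 downbeat P5
bar 7: v0=D3 v1=B3 v2=F4 v3=D4 downbeat P8
bar 8: v0=C3 v1=C4 v2=G4 v3=E4 downbeat M3
  -> R3 @ bar 0 tick 0 v(2, 3): G4 above E4
  -> R5 @ bar 0 tick 0 v(0, 3): opens on M3
  -> R3 @ bar 0 tick 1 v(2, 3): G4 above E4
  -> R3 @ bar 0 tick 2 v(2, 3): G4 above E4
  -> R3 @ bar 0 tick 3 v(2, 3): G4 above E4
  -> R2 @ bar 1 tick 0 v(1, 3): C4/E4 M3 -> F3/C4 P5 similar
  -> R4 @ bar 1 tick 0 v(0, 2): A2/B3 M2 untreated
  -> R2 @ bar 2 tick 0 v(1, 2): F3/B3 TT -> A2/A3 P8 similar
  -> R2 @ bar 2 tick 0 v(1, 3): F3/C4 P5 -> A2/A3 P8 similar
  -> R2 @ bar 2 tick 0 v(2, 3): B3/C4 m2 -> A3/A3 P1 similar
  -> R3 @ bar 2 tick 0 v(0, 1): B2 above A2
  -> R4 @ bar 2 tick 0 v(0, 1): B2/A2 M2 untreated
  -> R4 @ bar 2 tick 0 v(0, 2): B2/A3 m7 untreated
  -> R4 @ bar 2 tick 0 v(0, 3): B2/A3 m7 untreated
  -> R3 @ bar 2 tick 1 v(0, 1): B2 above A2
  -> R3 @ bar 2 tick 2 v(0, 1): B2 above A2
  -> R3 @ bar 2 tick 3 v(0, 1): B2 above A2
  -> R1 @ bar 3 tick 0 v(2, 3): A3/A3 P1 -> B3/B3 P1 similar
  -> R2 @ bar 3 tick 0 v(0, 1): B2/A2 M2 -> C3/C4 P8 similar
  -> R3 @ bar 3 tick 0 v(1, 2): C4 above B3
  -> R4 @ bar 3 tick 0 v(0, 2): C3/B3 M7 untreated
  -> R4 @ bar 3 tick 0 v(0, 3): C3/B3 M7 untreated
  -> R7 @ bar 3 tick 0 v(1,): A2->C4 leap 15st
  -> R3 @ bar 3 tick 1 v(1, 2): C4 above B3
  -> R3 @ bar 3 tick 2 v(1, 2): C4 above B3
  -> R3 @ bar 3 tick 3 v(1, 2): C4 above B3
  -> R4 @ bar 4 tick 0 v(0, 2): E3/D4 m7 untreated
  -> R2 @ bar 5 tick 0 v(1, 2): C4/D4 M2 -> F3/C4 P5 similar
  -> R2 @ bar 5 tick 0 v(1, 3): C4/G4 P5 -> F3/F4 P8 similar
  -> R4 @ bar 5 tick 0 v(0, 2): D3/C4 m7 untreated
  -> R3 @ bar 6 tick 0 v(2, 3): D4 above B3
  -> R4 @ bar 6 tick 0 v(0, 2): E3/D4 m7 untreated
  -> R7 @ bar 6 tick 0 v(3,): F4->B3 leap 6st
  -> R3 @ bar 6 tick 1 v(2, 3): D4 above B3
  -> R3 @ bar 6 tick 2 v(2, 3): D4 above B3
  -> R3 @ bar 6 tick 3 v(2, 3): D4 above B3
  -> R3 @ bar 7 tick 0 v(2, 3): F4 above D4
  -> R8 @ bar 7 tick 0 v(0, 3): penult P8 not 3rd/6th
  -> R3 @ bar 7 tick 1 v(2, 3): F4 above D4
  -> R3 @ bar 7 tick 2 v(2, 3): F4 above D4
  -> R3 @ bar 7 tick 3 v(2, 3): F4 above D4
  -> R2 @ bar 8 tick 0 v(1, 2): B3/F4 TT -> C4/G4 P5 similar
  -> R3 @ bar 8 tick 0 v(2, 3): G4 above E4
  -> R3 @ bar 8 tick 1 v(2, 3): G4 above E4
  -> R3 @ bar 8 tick 2 v(2, 3): G4 above E4
  -> R3 @ bar 8 tick 3 v(2, 3): G4 above E4
  -> R6 @ bar 8 tick 3 v(0, 3): closes on M3

(0, 0, R3, (2, 3))
(0, 0, R5, (0, 3))
(0, 1, R3, (2, 3))
(0, 2, R3, (2, 3))
(0, 3, R3, (2, 3))
(1, 0, R2, (1, 3))
(1, 0, R4, (0, 2))
(2, 0, R2, (1, 2))
(2, 0, R2, (1, 3))
(2, 0, R2, (2, 3))
(2, 0, R3, (0, 1))
(2, 0, R4, (0, 1))
(2, 0, R4, (0, 2))
(2, 0, R4, (0, 3))
(2, 1, R3, (0, 1))
(2, 2, R3, (0, 1))
(2, 3, R3, (0, 1))
(3, 0, R1, (2, 3))
(3, 0, R2, (0, 1))
(3, 0, R3, (1, 2))
(3, 0, R4, (0, 2))
(3, 0, R4, (0, 3))
(3, 0, R7, (1,))
(3, 1, R3, (1, 2))
(3, 2, R3, (1, 2))
(3, 3, R3, (1, 2))
(4, 0, R4, (0, 2))
(5, 0, R2, (1, 2))
(5, 0, R2, (1, 3))
(5, 0, R4, (0, 2))
(6, 0, R3, (2, 3))
(6, 0, R4, (0, 2))
(6, 0, R7, (3,))
(6, 1, R3, (2, 3))
(6, 2, R3, (2, 3))
(6, 3, R3, (2, 3))
(7, 0, R3, (2, 3))
(7, 0, R8, (0, 3))
(7, 1, R3, (2, 3))
(7, 2, R3, (2, 3))
(7, 3, R3, (2, 3))
(8, 0, R2, (1, 2))
(8, 0, R3, (2, 3))
(8, 1, R3, (2, 3))
(8, 2, R3, (2, 3))
(8, 3, R3, (2, 3))
(8, 3, R6, (0, 3))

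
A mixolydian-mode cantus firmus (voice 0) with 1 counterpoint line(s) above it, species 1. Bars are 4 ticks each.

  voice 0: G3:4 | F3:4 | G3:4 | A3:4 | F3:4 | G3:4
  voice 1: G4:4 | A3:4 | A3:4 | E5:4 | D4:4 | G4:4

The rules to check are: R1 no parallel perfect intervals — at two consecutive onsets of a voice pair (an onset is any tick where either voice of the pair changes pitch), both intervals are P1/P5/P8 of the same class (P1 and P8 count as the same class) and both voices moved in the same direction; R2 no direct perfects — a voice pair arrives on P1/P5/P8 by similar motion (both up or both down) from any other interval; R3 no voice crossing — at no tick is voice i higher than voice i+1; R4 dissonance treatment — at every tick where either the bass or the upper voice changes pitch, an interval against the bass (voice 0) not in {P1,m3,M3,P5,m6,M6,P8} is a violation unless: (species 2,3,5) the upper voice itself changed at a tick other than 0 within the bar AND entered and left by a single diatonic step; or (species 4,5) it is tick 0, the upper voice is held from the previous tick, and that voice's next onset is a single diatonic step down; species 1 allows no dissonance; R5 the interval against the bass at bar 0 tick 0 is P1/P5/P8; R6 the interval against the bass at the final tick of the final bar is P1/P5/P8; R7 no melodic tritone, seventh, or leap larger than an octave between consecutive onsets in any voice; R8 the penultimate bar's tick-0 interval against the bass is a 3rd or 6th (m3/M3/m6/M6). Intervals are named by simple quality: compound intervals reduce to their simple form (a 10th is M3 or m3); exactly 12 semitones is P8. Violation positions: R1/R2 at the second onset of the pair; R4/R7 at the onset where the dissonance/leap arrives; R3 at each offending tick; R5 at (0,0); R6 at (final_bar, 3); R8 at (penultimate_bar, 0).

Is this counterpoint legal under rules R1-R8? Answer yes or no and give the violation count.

No (6 violations)

bar 0: v0=G3 v1=G4 (P8)
bar 1: v0=F3 v1=A3 (M3)
bar 2: v0=G3 v1=A3 (M2)
bar 3: v0=A3 v1=E5 (P5)
bar 4: v0=F3 v1=D4 (M6)
bar 5: v0=G3 v1=G4 (P8)
  R7 @ bar1.0: G4->A3 leap 10st
  R4 @ bar2.0: G3/A3 M2 untreated
  R2 @ bar3.0: G3/A3 M2 -> A3/E5 P5 similar
  R7 @ bar3.0: A3->E5 leap 19st
  R7 @ bar4.0: E5->D4 leap 14st
  R2 @ bar5.0: F3/D4 M6 -> G3/G4 P8 similar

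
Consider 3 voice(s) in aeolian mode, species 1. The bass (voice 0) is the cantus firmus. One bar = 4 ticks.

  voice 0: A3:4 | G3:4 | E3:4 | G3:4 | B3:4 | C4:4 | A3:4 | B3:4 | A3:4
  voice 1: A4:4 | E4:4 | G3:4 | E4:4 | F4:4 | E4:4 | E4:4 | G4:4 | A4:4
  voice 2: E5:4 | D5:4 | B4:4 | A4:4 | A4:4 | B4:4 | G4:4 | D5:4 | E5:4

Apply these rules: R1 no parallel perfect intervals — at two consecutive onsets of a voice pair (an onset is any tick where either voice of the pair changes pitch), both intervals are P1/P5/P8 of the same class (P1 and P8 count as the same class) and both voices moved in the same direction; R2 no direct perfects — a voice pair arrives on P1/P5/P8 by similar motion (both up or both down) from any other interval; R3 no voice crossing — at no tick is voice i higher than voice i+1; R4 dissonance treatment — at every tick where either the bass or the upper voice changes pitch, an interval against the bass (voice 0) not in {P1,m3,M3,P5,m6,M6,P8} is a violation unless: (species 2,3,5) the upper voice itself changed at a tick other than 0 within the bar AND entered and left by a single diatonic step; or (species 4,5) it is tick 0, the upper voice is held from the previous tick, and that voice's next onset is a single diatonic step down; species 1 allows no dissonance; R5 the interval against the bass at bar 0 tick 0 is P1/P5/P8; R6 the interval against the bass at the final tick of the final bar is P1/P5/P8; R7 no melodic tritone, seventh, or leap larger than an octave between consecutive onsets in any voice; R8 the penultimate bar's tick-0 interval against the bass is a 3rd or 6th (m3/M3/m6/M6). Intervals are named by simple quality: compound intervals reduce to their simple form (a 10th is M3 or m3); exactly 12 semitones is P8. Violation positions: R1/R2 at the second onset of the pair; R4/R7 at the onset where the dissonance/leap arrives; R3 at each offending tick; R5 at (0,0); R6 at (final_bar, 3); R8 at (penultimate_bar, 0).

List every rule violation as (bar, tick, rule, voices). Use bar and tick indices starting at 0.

(1, 0, R1, (0, 2))
(2, 0, R1, (0, 2))
(3, 0, R4, (0, 2))
(4, 0, R4, (0, 1))
(4, 0, R4, (0, 2))
(5, 0, R4, (0, 2))
(6, 0, R4, (0, 2))
(7, 0, R2, (1, 2))
(8, 0, R1, (1, 2))

bar 0: v0=A3 v1=A4 v2=E5 downbeat P5
bar 1: v0=G3 v1=E4 v2=D5 downbeat P5
bar 2: v0=E3 v1=G3 v2=B4 downbeat P5
bar 3: v0=G3 v1=E4 v2=A4 downbeat M2
bar 4: v0=B3 v1=F4 v2=A4 downbeat m7
bar 5: v0=C4 v1=E4 v2=B4 downbeat M7
bar 6: v0=A3 v1=E4 v2=G4 downbeat m7
bar 7: v0=B3 v1=G4 v2=D5 downbeat m3
bar 8: v0=A3 v1=A4 v2=E5 downbeat P5
  -> R1 @ bar 1 tick 0 v(0, 2): A3/E5 P5 -> G3/D5 P5 similar
  -> R1 @ bar 2 tick 0 v(0, 2): G3/D5 P5 -> E3/B4 P5 similar
  -> R4 @ bar 3 tick 0 v(0, 2): G3/A4 M2 untreated
  -> R4 @ bar 4 tick 0 v(0, 1): B3/F4 TT untreated
  -> R4 @ bar 4 tick 0 v(0, 2): B3/A4 m7 untreated
  -> R4 @ bar 5 tick 0 v(0, 2): C4/B4 M7 untreated
  -> R4 @ bar 6 tick 0 v(0, 2): A3/G4 m7 untreated
  -> R2 @ bar 7 tick 0 v(1, 2): E4/G4 m3 -> G4/D5 P5 similar
  -> R1 @ bar 8 tick 0 v(1, 2): G4/D5 P5 -> A4/E5 P5 similar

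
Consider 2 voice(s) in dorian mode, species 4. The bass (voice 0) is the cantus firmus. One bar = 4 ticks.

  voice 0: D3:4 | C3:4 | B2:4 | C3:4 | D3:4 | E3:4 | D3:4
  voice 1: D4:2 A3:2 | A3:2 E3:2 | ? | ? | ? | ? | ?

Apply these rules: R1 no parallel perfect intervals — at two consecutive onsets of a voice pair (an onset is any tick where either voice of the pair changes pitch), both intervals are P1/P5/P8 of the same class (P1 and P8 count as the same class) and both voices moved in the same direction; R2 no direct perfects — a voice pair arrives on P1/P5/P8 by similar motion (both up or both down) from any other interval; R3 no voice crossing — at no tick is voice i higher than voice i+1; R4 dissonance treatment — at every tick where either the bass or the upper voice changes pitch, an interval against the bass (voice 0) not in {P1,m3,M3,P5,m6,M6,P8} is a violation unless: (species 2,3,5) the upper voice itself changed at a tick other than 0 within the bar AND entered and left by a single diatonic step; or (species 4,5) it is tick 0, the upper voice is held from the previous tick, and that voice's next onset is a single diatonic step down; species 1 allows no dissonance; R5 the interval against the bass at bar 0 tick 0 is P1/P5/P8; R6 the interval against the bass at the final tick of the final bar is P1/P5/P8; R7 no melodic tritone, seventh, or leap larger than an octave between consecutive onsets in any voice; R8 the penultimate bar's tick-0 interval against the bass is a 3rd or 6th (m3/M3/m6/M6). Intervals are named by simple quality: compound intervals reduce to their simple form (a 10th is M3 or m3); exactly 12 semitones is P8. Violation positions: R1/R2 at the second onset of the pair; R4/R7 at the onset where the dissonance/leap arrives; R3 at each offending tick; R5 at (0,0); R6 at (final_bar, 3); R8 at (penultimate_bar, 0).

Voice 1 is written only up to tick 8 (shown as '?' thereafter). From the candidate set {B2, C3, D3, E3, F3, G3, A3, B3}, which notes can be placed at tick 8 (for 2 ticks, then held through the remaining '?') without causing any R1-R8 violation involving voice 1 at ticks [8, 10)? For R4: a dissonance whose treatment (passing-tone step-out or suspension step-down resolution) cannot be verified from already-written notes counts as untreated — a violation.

{B3, D3, G3}

B2: violates R2
C3: violates R4
D3: legal
E3: violates R4
F3: violates R4
G3: legal
A3: violates R4
B3: legal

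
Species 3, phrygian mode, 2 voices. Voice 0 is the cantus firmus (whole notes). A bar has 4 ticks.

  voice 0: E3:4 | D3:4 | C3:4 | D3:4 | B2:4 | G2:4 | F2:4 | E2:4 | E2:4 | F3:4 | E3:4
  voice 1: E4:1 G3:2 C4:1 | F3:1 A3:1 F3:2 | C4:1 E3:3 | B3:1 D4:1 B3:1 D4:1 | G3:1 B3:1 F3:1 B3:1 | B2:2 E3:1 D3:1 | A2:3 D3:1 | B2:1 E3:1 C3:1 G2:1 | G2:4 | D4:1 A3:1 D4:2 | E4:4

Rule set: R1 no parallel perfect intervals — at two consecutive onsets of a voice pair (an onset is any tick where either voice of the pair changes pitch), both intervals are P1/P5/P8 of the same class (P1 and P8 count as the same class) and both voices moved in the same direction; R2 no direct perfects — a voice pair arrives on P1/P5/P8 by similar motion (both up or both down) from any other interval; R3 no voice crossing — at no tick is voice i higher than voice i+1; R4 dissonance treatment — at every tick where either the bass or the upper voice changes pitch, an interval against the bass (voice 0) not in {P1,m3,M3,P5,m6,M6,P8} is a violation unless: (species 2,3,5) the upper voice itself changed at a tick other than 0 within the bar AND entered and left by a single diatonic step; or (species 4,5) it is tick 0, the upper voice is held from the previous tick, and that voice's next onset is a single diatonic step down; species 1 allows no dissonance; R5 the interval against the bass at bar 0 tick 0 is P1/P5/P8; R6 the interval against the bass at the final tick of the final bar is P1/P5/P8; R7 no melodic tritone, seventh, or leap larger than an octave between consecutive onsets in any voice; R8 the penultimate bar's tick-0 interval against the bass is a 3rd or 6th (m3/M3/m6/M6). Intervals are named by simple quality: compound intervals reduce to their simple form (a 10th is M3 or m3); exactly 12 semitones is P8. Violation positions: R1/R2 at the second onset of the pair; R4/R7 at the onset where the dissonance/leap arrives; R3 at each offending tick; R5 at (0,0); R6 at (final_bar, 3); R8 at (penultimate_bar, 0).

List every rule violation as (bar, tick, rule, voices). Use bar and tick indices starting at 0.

(4, 2, R4, (0, 1))
(4, 2, R7, (1,))
(4, 3, R7, (1,))
(7, 0, R2, (0, 1))
(9, 0, R7, (0,))
(9, 0, R7, (1,))

bar 0: v0=E3 v1=E4 downbeat P8
bar 1: v0=D3 v1=F3 downbeat m3
bar 2: v0=C3 v1=C4 downbeat P8
bar 3: v0=D3 v1=B3 downbeat M6
bar 4: v0=B2 v1=G3 downbeat m6
bar 5: v0=G2 v1=B2 downbeat M3
bar 6: v0=F2 v1=A2 downbeat M3
bar 7: v0=E2 v1=B2 downbeat P5
bar 8: v0=E2 v1=G2 downbeat m3
bar 9: v0=F3 v1=D4 downbeat M6
bar 10: v0=E3 v1=E4 downbeat P8
  -> R4 @ bar 4 tick 2 v(0, 1): B2/F3 TT untreated
  -> R7 @ bar 4 tick 2 v(1,): B3->F3 leap 6st
  -> R7 @ bar 4 tick 3 v(1,): F3->B3 leap 6st
  -> R2 @ bar 7 tick 0 v(0, 1): F2/D3 M6 -> E2/B2 P5 similar
  -> R7 @ bar 9 tick 0 v(0,): E2->F3 leap 13st
  -> R7 @ bar 9 tick 0 v(1,): G2->D4 leap 19st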